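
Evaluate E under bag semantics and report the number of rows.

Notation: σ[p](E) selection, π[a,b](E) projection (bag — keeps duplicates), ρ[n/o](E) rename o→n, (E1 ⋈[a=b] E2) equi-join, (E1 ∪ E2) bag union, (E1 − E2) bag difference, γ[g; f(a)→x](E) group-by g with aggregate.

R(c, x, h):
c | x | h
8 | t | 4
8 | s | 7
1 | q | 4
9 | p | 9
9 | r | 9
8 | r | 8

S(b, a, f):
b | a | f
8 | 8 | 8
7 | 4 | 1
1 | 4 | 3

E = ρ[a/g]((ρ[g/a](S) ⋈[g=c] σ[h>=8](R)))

Subexpression sizes:
  S → 3
  ρ[g/a](S) → 3
  R → 6
  σ[h>=8](R) → 3
  (ρ[g/a](S) ⋈[g=c] σ[h>=8](R)) → 1
  ρ[a/g]((ρ[g/a](S) ⋈[g=c] σ[h>=8](R))) → 1

|E| = 1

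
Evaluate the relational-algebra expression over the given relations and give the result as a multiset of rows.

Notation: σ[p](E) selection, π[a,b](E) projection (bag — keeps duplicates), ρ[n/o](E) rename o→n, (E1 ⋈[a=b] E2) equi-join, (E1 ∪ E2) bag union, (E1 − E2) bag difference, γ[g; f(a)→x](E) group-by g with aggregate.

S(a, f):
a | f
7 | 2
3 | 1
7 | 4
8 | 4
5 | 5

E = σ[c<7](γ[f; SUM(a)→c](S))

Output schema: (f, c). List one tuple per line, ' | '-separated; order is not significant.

Subexpression sizes:
  S → 5
  γ[f; SUM(a)→c](S) → 4
  σ[c<7](γ[f; SUM(a)→c](S)) → 2

== RESULT ==
f | c
1 | 3
5 | 5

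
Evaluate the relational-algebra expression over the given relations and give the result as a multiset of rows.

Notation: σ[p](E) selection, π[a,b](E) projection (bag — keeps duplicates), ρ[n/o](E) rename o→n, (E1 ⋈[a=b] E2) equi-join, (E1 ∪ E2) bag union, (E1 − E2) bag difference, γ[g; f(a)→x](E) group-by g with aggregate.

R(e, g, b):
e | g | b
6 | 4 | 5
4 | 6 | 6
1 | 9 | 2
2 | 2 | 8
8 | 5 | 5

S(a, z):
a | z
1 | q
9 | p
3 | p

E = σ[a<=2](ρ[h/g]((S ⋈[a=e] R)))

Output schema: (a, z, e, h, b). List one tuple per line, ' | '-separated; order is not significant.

Stepwise |·|:
  S → 3
  R → 5
  (S ⋈[a=e] R) → 1
  ρ[h/g]((S ⋈[a=e] R)) → 1
  σ[a<=2](ρ[h/g]((S ⋈[a=e] R))) → 1

== RESULT ==
a | z | e | h | b
1 | q | 1 | 9 | 2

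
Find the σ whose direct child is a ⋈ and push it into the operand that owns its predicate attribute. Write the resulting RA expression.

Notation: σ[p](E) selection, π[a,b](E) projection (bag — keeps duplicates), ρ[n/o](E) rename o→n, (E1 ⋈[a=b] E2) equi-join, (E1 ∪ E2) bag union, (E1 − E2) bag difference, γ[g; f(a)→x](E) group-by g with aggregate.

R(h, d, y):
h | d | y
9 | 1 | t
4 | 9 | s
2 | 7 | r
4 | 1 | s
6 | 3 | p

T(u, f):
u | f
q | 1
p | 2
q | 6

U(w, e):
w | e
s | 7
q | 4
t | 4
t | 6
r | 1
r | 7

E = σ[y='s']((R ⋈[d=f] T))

σ filters on y, owned by the left side.
E' = (σ[y='s'](R) ⋈[d=f] T)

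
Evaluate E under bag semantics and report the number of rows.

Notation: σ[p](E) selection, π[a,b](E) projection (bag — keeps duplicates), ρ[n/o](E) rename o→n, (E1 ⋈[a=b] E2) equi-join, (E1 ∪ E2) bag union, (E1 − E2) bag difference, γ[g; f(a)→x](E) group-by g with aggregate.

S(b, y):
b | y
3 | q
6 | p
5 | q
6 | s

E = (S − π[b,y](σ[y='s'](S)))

Row counts bottom-up:
  S → 4
  S → 4
  σ[y='s'](S) → 1
  π[b,y](σ[y='s'](S)) → 1
  (S − π[b,y](σ[y='s'](S))) → 3

|E| = 3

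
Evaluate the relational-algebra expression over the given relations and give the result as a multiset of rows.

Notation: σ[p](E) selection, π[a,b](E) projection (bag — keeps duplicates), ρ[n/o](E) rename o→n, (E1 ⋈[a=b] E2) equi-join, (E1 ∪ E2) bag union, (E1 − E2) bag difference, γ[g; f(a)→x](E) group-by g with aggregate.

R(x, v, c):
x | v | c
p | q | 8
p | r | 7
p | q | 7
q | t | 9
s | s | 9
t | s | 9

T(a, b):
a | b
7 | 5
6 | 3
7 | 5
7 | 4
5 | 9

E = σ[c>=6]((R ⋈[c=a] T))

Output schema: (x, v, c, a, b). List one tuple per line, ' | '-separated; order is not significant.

Subexpression sizes:
  R → 6
  T → 5
  (R ⋈[c=a] T) → 6
  σ[c>=6]((R ⋈[c=a] T)) → 6

== RESULT ==
x | v | c | a | b
p | q | 7 | 7 | 4
p | q | 7 | 7 | 5
p | q | 7 | 7 | 5
p | r | 7 | 7 | 4
p | r | 7 | 7 | 5
p | r | 7 | 7 | 5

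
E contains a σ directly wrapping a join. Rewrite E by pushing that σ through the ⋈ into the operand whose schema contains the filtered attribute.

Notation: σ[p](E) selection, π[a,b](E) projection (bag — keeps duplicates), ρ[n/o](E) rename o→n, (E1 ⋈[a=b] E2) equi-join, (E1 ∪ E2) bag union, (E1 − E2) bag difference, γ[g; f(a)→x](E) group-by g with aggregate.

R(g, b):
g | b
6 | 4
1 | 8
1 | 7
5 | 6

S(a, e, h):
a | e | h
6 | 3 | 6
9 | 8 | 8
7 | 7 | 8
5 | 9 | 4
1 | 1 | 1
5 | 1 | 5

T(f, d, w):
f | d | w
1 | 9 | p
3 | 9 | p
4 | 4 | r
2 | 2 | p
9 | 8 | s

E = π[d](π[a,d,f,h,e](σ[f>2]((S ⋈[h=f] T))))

σ filters on f, owned by the right side.
E' = π[d](π[a,d,f,h,e]((S ⋈[h=f] σ[f>2](T))))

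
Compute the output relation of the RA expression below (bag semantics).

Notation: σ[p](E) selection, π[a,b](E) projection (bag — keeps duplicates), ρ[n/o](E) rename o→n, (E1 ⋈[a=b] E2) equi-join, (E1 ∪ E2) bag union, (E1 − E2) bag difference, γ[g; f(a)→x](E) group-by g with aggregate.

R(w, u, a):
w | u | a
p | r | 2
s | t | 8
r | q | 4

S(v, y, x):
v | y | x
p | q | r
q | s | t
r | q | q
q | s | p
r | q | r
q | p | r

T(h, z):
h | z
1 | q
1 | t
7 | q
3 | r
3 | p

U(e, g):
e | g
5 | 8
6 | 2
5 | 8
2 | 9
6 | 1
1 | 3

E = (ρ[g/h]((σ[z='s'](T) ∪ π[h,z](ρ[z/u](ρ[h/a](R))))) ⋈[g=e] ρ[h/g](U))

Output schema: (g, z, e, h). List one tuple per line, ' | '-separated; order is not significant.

Per-node cardinality:
  T → 5
  σ[z='s'](T) → 0
  R → 3
  ρ[h/a](R) → 3
  ρ[z/u](ρ[h/a](R)) → 3
  π[h,z](ρ[z/u](ρ[h/a](R))) → 3
  (σ[z='s'](T) ∪ π[h,z](ρ[z/u](ρ[h/a](R)))) → 3
  ρ[g/h]((σ[z='s'](T) ∪ π[h,z](ρ[z/u](ρ[h/a](R))))) → 3
  U → 6
  ρ[h/g](U) → 6
  (ρ[g/h]((σ[z='s'](T) ∪ π[h,z](ρ[z/u](ρ[h/a](R))))) ⋈[g=e] ρ[h/g](U)) → 1

== RESULT ==
g | z | e | h
2 | r | 2 | 9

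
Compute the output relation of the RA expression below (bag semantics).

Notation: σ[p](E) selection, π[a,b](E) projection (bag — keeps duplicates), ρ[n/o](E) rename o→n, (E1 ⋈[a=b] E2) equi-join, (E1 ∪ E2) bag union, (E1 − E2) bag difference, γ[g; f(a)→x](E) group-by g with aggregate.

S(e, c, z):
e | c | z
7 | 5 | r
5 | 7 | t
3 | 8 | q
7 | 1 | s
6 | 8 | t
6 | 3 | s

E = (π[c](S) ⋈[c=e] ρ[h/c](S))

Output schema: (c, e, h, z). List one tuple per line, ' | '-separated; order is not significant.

Stepwise |·|:
  S → 6
  π[c](S) → 6
  S → 6
  ρ[h/c](S) → 6
  (π[c](S) ⋈[c=e] ρ[h/c](S)) → 4

== RESULT ==
c | e | h | z
3 | 3 | 8 | q
5 | 5 | 7 | t
7 | 7 | 1 | s
7 | 7 | 5 | r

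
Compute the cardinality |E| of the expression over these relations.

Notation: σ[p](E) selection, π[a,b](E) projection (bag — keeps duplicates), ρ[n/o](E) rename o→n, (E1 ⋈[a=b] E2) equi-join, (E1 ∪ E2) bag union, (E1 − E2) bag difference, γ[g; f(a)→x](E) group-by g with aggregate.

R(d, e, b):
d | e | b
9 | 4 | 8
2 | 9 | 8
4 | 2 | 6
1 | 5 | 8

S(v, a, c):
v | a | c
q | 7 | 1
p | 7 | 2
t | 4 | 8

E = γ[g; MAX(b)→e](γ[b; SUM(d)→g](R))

Per-node cardinality:
  R → 4
  γ[b; SUM(d)→g](R) → 2
  γ[g; MAX(b)→e](γ[b; SUM(d)→g](R)) → 2

|E| = 2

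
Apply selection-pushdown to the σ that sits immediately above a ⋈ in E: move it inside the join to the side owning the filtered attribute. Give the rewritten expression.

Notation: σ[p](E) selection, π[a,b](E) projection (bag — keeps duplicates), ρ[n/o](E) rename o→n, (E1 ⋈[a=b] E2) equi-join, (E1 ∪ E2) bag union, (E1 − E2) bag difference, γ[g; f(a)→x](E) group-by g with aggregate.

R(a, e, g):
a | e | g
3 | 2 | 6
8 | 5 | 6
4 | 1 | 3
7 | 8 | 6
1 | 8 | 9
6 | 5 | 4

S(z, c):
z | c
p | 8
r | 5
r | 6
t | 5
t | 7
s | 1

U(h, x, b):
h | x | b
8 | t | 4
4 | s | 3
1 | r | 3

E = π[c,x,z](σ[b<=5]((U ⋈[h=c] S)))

σ filters on b, owned by the left side.
E' = π[c,x,z]((σ[b<=5](U) ⋈[h=c] S))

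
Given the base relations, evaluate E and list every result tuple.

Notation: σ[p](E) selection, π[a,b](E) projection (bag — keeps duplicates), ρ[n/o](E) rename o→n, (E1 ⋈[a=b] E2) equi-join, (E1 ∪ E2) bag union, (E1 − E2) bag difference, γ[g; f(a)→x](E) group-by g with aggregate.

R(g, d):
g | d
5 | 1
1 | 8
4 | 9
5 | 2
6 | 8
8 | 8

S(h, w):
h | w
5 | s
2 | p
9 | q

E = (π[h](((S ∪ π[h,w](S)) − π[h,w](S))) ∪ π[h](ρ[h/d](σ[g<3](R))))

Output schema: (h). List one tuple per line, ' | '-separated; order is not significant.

Row counts bottom-up:
  S → 3
  S → 3
  π[h,w](S) → 3
  (S ∪ π[h,w](S)) → 6
  S → 3
  π[h,w](S) → 3
  ((S ∪ π[h,w](S)) − π[h,w](S)) → 3
  π[h](((S ∪ π[h,w](S)) − π[h,w](S))) → 3
  R → 6
  σ[g<3](R) → 1
  ρ[h/d](σ[g<3](R)) → 1
  π[h](ρ[h/d](σ[g<3](R))) → 1
  (π[h](((S ∪ π[h,w](S)) − π[h,w](S))) ∪ π[h](ρ[h/d](σ[g<3](R)))) → 4

== RESULT ==
h
2
5
8
9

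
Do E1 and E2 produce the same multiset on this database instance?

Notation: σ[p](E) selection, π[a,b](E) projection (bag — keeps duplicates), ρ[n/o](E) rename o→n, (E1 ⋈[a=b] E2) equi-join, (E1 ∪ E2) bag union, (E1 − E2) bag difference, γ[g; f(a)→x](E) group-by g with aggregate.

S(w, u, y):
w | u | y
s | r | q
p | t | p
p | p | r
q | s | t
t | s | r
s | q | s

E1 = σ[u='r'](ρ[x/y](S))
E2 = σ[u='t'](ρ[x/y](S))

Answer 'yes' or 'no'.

E1 subexpression sizes:
  S → 6
  ρ[x/y](S) → 6
  σ[u='r'](ρ[x/y](S)) → 1
E2 subexpression sizes:
  S → 6
  ρ[x/y](S) → 6
  σ[u='t'](ρ[x/y](S)) → 1

E1 result:
w | u | x
s | r | q
E2 result:
w | u | x
p | t | p
Witness: ('s', 'r', 'q') appears 1× in E1 but 0× in E2.

no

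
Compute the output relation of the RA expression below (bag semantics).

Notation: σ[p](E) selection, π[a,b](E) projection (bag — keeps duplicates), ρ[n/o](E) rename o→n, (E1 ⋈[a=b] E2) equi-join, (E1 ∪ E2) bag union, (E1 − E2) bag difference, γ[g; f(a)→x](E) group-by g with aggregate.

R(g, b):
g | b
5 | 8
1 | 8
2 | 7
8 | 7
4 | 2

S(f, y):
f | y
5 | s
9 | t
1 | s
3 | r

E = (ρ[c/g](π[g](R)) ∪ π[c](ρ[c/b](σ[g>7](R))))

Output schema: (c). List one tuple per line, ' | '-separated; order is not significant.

Per-node cardinality:
  R → 5
  π[g](R) → 5
  ρ[c/g](π[g](R)) → 5
  R → 5
  σ[g>7](R) → 1
  ρ[c/b](σ[g>7](R)) → 1
  π[c](ρ[c/b](σ[g>7](R))) → 1
  (ρ[c/g](π[g](R)) ∪ π[c](ρ[c/b](σ[g>7](R)))) → 6

== RESULT ==
c
1
2
4
5
7
8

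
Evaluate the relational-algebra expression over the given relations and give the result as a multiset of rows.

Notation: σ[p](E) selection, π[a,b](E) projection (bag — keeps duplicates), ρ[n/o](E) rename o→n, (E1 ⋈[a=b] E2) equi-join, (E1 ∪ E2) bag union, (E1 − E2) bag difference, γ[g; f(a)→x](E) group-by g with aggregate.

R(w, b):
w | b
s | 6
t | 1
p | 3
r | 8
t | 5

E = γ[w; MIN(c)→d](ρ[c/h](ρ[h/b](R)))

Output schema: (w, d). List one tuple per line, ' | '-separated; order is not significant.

Subexpression sizes:
  R → 5
  ρ[h/b](R) → 5
  ρ[c/h](ρ[h/b](R)) → 5
  γ[w; MIN(c)→d](ρ[c/h](ρ[h/b](R))) → 4

== RESULT ==
w | d
p | 3
r | 8
s | 6
t | 1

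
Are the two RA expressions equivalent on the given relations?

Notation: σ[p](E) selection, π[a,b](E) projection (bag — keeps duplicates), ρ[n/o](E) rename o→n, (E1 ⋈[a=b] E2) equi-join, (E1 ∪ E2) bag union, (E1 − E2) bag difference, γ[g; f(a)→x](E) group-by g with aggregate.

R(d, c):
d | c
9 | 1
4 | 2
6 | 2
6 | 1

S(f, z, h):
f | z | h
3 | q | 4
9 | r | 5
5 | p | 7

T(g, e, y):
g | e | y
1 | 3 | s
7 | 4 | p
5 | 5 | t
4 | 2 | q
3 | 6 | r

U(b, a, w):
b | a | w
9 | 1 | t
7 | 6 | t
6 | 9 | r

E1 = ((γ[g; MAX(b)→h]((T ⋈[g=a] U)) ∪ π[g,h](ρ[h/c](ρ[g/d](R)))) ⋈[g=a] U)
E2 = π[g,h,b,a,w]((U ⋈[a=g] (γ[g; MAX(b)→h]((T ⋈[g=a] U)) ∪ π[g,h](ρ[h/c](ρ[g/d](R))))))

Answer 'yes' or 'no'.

E1 subexpression sizes:
  T → 5
  U → 3
  (T ⋈[g=a] U) → 1
  γ[g; MAX(b)→h]((T ⋈[g=a] U)) → 1
  R → 4
  ρ[g/d](R) → 4
  ρ[h/c](ρ[g/d](R)) → 4
  π[g,h](ρ[h/c](ρ[g/d](R))) → 4
  (γ[g; MAX(b)→h]((T ⋈[g=a] U)) ∪ π[g,h](ρ[h/c](ρ[g/d](R)))) → 5
  U → 3
  ((γ[g; MAX(b)→h]((T ⋈[g=a] U)) ∪ π[g,h](ρ[h/c](ρ[g/d](R)))) ⋈[g=a] U) → 4
E2 subexpression sizes:
  U → 3
  T → 5
  U → 3
  (T ⋈[g=a] U) → 1
  γ[g; MAX(b)→h]((T ⋈[g=a] U)) → 1
  R → 4
  ρ[g/d](R) → 4
  ρ[h/c](ρ[g/d](R)) → 4
  π[g,h](ρ[h/c](ρ[g/d](R))) → 4
  (γ[g; MAX(b)→h]((T ⋈[g=a] U)) ∪ π[g,h](ρ[h/c](ρ[g/d](R)))) → 5
  (U ⋈[a=g] (γ[g; MAX(b)→h]((T ⋈[g=a] U)) ∪ π[g,h](ρ[h/c](ρ[g/d](R))))) → 4
  π[g,h,b,a,w]((U ⋈[a=g] (γ[g; MAX(b)→h]((T ⋈[g=a] U)) ∪ π[g,h](ρ[h/c](ρ[g/d](R)))))) → 4

E1 and E2 produce the same multiset:
g | h | b | a | w
1 | 9 | 9 | 1 | t
6 | 1 | 7 | 6 | t
6 | 2 | 7 | 6 | t
9 | 1 | 6 | 9 | r

yes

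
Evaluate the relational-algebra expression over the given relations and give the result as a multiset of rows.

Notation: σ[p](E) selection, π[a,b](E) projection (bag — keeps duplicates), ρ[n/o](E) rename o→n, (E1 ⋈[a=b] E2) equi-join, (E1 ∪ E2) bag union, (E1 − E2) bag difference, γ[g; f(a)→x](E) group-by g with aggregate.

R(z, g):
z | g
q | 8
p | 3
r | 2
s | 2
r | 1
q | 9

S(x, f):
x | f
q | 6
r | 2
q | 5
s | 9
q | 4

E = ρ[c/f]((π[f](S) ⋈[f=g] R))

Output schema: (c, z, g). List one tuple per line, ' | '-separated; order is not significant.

Subexpression sizes:
  S → 5
  π[f](S) → 5
  R → 6
  (π[f](S) ⋈[f=g] R) → 3
  ρ[c/f]((π[f](S) ⋈[f=g] R)) → 3

== RESULT ==
c | z | g
2 | r | 2
2 | s | 2
9 | q | 9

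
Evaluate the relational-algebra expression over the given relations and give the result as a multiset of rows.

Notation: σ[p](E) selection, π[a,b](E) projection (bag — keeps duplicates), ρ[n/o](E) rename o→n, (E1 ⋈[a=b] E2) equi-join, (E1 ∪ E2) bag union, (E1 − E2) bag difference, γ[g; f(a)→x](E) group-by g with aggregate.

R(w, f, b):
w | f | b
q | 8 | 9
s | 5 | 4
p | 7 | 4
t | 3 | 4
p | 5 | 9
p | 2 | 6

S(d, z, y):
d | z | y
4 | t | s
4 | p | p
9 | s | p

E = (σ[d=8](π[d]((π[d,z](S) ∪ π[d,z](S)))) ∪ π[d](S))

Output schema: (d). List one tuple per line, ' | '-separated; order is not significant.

Per-node cardinality:
  S → 3
  π[d,z](S) → 3
  S → 3
  π[d,z](S) → 3
  (π[d,z](S) ∪ π[d,z](S)) → 6
  π[d]((π[d,z](S) ∪ π[d,z](S))) → 6
  σ[d=8](π[d]((π[d,z](S) ∪ π[d,z](S)))) → 0
  S → 3
  π[d](S) → 3
  (σ[d=8](π[d]((π[d,z](S) ∪ π[d,z](S)))) ∪ π[d](S)) → 3

== RESULT ==
d
4
4
9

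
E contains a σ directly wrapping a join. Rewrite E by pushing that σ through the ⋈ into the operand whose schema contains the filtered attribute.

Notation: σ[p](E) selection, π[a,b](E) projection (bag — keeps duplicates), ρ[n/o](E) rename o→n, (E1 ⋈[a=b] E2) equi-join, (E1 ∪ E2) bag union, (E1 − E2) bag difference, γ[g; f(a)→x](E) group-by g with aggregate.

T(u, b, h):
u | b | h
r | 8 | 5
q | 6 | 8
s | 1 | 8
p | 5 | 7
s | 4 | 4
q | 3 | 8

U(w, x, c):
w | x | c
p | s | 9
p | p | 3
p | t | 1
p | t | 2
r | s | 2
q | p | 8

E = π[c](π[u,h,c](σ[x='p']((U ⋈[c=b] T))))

σ filters on x, owned by the left side.
E' = π[c](π[u,h,c]((σ[x='p'](U) ⋈[c=b] T)))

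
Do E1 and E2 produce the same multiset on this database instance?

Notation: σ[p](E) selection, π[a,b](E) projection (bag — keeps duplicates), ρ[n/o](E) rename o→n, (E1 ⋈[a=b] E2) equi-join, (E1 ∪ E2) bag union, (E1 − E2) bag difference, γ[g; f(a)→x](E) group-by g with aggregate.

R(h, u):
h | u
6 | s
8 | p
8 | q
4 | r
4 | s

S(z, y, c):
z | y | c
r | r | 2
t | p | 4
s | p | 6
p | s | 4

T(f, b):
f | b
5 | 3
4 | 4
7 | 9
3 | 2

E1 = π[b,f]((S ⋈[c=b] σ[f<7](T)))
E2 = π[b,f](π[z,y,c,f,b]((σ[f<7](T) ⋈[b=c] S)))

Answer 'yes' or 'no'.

E1 per-node cardinality:
  S → 4
  T → 4
  σ[f<7](T) → 3
  (S ⋈[c=b] σ[f<7](T)) → 3
  π[b,f]((S ⋈[c=b] σ[f<7](T))) → 3
E2 per-node cardinality:
  T → 4
  σ[f<7](T) → 3
  S → 4
  (σ[f<7](T) ⋈[b=c] S) → 3
  π[z,y,c,f,b]((σ[f<7](T) ⋈[b=c] S)) → 3
  π[b,f](π[z,y,c,f,b]((σ[f<7](T) ⋈[b=c] S))) → 3

E1 and E2 produce the same multiset:
b | f
2 | 3
4 | 4
4 | 4

yes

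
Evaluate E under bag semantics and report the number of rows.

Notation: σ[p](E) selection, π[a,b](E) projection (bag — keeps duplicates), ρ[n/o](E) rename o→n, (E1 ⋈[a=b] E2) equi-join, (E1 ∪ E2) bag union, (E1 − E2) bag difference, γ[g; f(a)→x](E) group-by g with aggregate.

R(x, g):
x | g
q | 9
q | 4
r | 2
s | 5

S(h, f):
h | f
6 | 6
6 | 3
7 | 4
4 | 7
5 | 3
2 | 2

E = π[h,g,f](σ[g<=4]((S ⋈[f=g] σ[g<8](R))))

Per-node cardinality:
  S → 6
  R → 4
  σ[g<8](R) → 3
  (S ⋈[f=g] σ[g<8](R)) → 2
  σ[g<=4]((S ⋈[f=g] σ[g<8](R))) → 2
  π[h,g,f](σ[g<=4]((S ⋈[f=g] σ[g<8](R)))) → 2

|E| = 2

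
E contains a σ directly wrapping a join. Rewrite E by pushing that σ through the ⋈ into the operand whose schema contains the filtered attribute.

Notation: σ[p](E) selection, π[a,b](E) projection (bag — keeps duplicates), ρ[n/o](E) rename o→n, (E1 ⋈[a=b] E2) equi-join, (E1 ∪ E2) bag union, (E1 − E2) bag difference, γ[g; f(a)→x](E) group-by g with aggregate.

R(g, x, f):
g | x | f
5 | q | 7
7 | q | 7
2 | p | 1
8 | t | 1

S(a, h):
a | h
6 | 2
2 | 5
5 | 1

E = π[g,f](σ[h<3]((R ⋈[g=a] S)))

σ filters on h, owned by the right side.
E' = π[g,f]((R ⋈[g=a] σ[h<3](S)))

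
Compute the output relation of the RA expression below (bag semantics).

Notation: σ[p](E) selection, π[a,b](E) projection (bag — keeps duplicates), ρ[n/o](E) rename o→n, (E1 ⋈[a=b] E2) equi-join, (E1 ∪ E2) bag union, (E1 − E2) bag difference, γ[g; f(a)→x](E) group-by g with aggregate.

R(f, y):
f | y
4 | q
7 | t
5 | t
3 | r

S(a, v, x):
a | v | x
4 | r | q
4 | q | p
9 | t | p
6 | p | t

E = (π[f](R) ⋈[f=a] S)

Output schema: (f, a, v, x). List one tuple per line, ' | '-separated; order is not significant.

Stepwise |·|:
  R → 4
  π[f](R) → 4
  S → 4
  (π[f](R) ⋈[f=a] S) → 2

== RESULT ==
f | a | v | x
4 | 4 | q | p
4 | 4 | r | q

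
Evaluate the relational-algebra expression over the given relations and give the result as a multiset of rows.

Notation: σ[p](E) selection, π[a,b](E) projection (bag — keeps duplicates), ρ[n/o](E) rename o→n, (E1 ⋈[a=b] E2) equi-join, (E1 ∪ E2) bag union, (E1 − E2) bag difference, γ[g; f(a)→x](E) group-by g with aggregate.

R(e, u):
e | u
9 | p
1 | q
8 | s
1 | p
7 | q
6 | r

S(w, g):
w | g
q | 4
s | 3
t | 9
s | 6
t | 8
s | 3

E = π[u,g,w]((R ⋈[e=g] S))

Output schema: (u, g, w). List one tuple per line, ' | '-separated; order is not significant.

Per-node cardinality:
  R → 6
  S → 6
  (R ⋈[e=g] S) → 3
  π[u,g,w]((R ⋈[e=g] S)) → 3

== RESULT ==
u | g | w
p | 9 | t
r | 6 | s
s | 8 | t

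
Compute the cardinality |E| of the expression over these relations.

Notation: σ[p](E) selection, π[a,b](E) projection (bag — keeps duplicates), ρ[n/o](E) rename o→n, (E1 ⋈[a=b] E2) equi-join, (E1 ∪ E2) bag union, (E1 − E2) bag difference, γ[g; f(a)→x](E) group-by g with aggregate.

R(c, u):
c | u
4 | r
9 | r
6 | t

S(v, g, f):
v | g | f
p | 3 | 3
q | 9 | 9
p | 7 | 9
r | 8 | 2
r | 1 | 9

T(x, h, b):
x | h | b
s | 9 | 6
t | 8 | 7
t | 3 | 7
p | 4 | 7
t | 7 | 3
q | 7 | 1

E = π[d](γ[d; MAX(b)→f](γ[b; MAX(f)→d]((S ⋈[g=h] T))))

Stepwise |·|:
  S → 5
  T → 6
  (S ⋈[g=h] T) → 5
  γ[b; MAX(f)→d]((S ⋈[g=h] T)) → 4
  γ[d; MAX(b)→f](γ[b; MAX(f)→d]((S ⋈[g=h] T))) → 2
  π[d](γ[d; MAX(b)→f](γ[b; MAX(f)→d]((S ⋈[g=h] T)))) → 2

|E| = 2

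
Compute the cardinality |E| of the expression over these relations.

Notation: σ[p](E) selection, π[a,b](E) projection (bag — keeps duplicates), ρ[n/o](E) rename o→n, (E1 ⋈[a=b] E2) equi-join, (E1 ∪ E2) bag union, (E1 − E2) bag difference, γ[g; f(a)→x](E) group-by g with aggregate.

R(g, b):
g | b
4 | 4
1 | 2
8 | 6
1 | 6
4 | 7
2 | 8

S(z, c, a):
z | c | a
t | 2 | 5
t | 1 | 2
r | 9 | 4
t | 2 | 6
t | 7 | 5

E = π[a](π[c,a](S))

Row counts bottom-up:
  S → 5
  π[c,a](S) → 5
  π[a](π[c,a](S)) → 5

|E| = 5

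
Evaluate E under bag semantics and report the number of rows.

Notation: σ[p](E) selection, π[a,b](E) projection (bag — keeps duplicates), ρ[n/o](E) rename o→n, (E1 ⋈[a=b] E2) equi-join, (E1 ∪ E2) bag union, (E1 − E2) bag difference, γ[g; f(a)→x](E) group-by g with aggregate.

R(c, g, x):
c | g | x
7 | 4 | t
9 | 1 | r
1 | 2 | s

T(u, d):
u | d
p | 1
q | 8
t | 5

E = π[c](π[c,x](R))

Per-node cardinality:
  R → 3
  π[c,x](R) → 3
  π[c](π[c,x](R)) → 3

|E| = 3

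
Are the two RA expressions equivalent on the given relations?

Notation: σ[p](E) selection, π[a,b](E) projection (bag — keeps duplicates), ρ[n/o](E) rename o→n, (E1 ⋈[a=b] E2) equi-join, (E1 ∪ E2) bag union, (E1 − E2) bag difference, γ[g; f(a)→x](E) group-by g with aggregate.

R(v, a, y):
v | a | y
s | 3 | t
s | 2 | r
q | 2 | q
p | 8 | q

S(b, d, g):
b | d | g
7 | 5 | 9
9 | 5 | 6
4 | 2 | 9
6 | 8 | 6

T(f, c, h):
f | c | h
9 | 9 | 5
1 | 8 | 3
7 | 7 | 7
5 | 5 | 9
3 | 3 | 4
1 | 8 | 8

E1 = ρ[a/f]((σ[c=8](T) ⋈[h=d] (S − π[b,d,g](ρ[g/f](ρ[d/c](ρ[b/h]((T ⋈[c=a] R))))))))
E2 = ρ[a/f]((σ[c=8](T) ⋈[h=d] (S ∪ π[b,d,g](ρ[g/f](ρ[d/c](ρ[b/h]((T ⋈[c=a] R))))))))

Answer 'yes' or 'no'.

E1 per-node cardinality:
  T → 6
  σ[c=8](T) → 2
  S → 4
  T → 6
  R → 4
  (T ⋈[c=a] R) → 3
  ρ[b/h]((T ⋈[c=a] R)) → 3
  ρ[d/c](ρ[b/h]((T ⋈[c=a] R))) → 3
  ρ[g/f](ρ[d/c](ρ[b/h]((T ⋈[c=a] R)))) → 3
  π[b,d,g](ρ[g/f](ρ[d/c](ρ[b/h]((T ⋈[c=a] R))))) → 3
  (S − π[b,d,g](ρ[g/f](ρ[d/c](ρ[b/h]((T ⋈[c=a] R)))))) → 4
  (σ[c=8](T) ⋈[h=d] (S − π[b,d,g](ρ[g/f](ρ[d/c](ρ[b/h]((T ⋈[c=a] R))))))) → 1
  ρ[a/f]((σ[c=8](T) ⋈[h=d] (S − π[b,d,g](ρ[g/f](ρ[d/c](ρ[b/h]((T ⋈[c=a] R)))))))) → 1
E2 per-node cardinality:
  T → 6
  σ[c=8](T) → 2
  S → 4
  T → 6
  R → 4
  (T ⋈[c=a] R) → 3
  ρ[b/h]((T ⋈[c=a] R)) → 3
  ρ[d/c](ρ[b/h]((T ⋈[c=a] R))) → 3
  ρ[g/f](ρ[d/c](ρ[b/h]((T ⋈[c=a] R)))) → 3
  π[b,d,g](ρ[g/f](ρ[d/c](ρ[b/h]((T ⋈[c=a] R))))) → 3
  (S ∪ π[b,d,g](ρ[g/f](ρ[d/c](ρ[b/h]((T ⋈[c=a] R)))))) → 7
  (σ[c=8](T) ⋈[h=d] (S ∪ π[b,d,g](ρ[g/f](ρ[d/c](ρ[b/h]((T ⋈[c=a] R))))))) → 4
  ρ[a/f]((σ[c=8](T) ⋈[h=d] (S ∪ π[b,d,g](ρ[g/f](ρ[d/c](ρ[b/h]((T ⋈[c=a] R)))))))) → 4

E1 result:
a | c | h | b | d | g
1 | 8 | 8 | 6 | 8 | 6
E2 result:
a | c | h | b | d | g
1 | 8 | 3 | 4 | 3 | 3
1 | 8 | 8 | 3 | 8 | 1
1 | 8 | 8 | 6 | 8 | 6
1 | 8 | 8 | 8 | 8 | 1
Witness: (1, 8, 8, 3, 8, 1) appears 0× in E1 but 1× in E2.

no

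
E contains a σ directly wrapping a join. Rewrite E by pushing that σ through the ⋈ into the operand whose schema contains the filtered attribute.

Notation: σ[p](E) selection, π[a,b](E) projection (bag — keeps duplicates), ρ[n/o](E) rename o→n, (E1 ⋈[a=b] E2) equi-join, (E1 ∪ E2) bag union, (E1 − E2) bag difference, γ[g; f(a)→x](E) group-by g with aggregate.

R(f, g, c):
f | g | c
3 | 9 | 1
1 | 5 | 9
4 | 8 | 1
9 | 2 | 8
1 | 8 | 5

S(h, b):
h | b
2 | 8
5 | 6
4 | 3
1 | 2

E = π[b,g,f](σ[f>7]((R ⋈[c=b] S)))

σ filters on f, owned by the left side.
E' = π[b,g,f]((σ[f>7](R) ⋈[c=b] S))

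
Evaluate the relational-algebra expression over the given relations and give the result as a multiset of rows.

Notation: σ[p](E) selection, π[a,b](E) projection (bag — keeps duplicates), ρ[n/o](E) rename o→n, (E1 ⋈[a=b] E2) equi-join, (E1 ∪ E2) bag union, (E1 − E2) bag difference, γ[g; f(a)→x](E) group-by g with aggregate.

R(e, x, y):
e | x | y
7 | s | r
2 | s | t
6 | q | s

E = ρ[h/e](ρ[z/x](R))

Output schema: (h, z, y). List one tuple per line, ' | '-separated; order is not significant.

Row counts bottom-up:
  R → 3
  ρ[z/x](R) → 3
  ρ[h/e](ρ[z/x](R)) → 3

== RESULT ==
h | z | y
2 | s | t
6 | q | s
7 | s | r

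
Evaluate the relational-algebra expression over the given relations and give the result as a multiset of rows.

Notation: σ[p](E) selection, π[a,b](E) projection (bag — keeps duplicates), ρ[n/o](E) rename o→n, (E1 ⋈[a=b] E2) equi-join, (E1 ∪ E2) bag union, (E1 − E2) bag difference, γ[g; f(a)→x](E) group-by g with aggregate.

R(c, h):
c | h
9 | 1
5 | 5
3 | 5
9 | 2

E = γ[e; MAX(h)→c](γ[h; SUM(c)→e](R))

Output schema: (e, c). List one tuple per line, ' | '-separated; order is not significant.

Per-node cardinality:
  R → 4
  γ[h; SUM(c)→e](R) → 3
  γ[e; MAX(h)→c](γ[h; SUM(c)→e](R)) → 2

== RESULT ==
e | c
8 | 5
9 | 2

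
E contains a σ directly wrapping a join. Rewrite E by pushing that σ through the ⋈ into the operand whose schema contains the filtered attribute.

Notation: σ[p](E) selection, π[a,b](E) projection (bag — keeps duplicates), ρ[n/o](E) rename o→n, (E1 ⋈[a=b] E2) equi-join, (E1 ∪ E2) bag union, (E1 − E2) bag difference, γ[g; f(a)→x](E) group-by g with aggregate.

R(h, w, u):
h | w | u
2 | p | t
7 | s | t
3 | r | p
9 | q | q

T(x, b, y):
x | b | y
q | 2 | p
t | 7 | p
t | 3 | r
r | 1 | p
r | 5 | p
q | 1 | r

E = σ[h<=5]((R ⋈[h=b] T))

σ filters on h, owned by the left side.
E' = (σ[h<=5](R) ⋈[h=b] T)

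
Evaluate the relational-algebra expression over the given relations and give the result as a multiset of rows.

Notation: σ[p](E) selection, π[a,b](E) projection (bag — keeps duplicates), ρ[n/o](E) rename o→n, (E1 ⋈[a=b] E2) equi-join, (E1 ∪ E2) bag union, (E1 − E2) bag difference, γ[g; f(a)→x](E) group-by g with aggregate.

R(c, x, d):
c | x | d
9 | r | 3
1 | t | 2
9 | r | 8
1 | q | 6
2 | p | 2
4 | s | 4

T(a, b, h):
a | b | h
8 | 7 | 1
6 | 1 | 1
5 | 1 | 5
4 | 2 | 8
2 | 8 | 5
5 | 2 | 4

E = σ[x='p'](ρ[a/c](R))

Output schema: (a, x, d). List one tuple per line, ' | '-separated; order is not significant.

Row counts bottom-up:
  R → 6
  ρ[a/c](R) → 6
  σ[x='p'](ρ[a/c](R)) → 1

== RESULT ==
a | x | d
2 | p | 2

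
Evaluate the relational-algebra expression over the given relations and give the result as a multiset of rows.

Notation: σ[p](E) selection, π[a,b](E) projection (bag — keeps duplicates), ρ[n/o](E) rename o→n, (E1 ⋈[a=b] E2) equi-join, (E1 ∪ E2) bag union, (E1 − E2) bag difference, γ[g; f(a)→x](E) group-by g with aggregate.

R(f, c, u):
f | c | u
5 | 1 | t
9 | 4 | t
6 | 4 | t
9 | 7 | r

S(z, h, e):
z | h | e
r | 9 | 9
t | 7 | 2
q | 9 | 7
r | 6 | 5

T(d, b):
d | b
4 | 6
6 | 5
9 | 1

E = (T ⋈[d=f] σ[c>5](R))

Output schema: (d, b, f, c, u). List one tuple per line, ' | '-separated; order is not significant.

Row counts bottom-up:
  T → 3
  R → 4
  σ[c>5](R) → 1
  (T ⋈[d=f] σ[c>5](R)) → 1

== RESULT ==
d | b | f | c | u
9 | 1 | 9 | 7 | r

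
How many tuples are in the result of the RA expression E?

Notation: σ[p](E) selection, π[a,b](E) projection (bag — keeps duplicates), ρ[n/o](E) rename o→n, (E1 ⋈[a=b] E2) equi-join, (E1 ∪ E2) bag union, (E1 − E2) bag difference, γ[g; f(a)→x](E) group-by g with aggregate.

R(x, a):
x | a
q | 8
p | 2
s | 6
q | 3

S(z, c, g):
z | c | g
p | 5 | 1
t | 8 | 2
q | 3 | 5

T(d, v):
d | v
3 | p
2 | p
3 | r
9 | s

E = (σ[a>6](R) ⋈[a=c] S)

Stepwise |·|:
  R → 4
  σ[a>6](R) → 1
  S → 3
  (σ[a>6](R) ⋈[a=c] S) → 1

|E| = 1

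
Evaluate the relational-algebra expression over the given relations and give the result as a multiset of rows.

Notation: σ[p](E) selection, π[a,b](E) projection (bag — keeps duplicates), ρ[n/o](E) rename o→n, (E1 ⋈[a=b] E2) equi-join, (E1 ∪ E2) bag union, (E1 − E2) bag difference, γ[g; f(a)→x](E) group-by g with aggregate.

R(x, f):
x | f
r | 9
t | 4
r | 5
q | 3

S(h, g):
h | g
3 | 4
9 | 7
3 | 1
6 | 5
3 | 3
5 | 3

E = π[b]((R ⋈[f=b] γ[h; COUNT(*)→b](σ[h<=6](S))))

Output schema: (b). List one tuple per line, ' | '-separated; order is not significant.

Stepwise |·|:
  R → 4
  S → 6
  σ[h<=6](S) → 5
  γ[h; COUNT(*)→b](σ[h<=6](S)) → 3
  (R ⋈[f=b] γ[h; COUNT(*)→b](σ[h<=6](S))) → 1
  π[b]((R ⋈[f=b] γ[h; COUNT(*)→b](σ[h<=6](S)))) → 1

== RESULT ==
b
3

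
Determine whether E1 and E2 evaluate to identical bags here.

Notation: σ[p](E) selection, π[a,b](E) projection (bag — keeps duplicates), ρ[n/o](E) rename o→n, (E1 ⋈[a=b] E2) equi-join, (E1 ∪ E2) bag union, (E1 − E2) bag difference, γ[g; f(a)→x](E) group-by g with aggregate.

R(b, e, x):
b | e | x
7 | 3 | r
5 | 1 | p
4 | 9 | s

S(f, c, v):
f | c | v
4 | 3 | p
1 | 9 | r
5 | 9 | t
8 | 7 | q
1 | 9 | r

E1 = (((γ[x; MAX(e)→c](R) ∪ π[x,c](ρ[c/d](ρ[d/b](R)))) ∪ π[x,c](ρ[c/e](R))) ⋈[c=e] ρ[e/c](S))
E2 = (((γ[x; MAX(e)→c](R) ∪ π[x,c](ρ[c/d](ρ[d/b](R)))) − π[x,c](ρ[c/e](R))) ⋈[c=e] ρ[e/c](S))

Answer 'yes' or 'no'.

E1 stepwise |·|:
  R → 3
  γ[x; MAX(e)→c](R) → 3
  R → 3
  ρ[d/b](R) → 3
  ρ[c/d](ρ[d/b](R)) → 3
  π[x,c](ρ[c/d](ρ[d/b](R))) → 3
  (γ[x; MAX(e)→c](R) ∪ π[x,c](ρ[c/d](ρ[d/b](R)))) → 6
  R → 3
  ρ[c/e](R) → 3
  π[x,c](ρ[c/e](R)) → 3
  ((γ[x; MAX(e)→c](R) ∪ π[x,c](ρ[c/d](ρ[d/b](R)))) ∪ π[x,c](ρ[c/e](R))) → 9
  S → 5
  ρ[e/c](S) → 5
  (((γ[x; MAX(e)→c](R) ∪ π[x,c](ρ[c/d](ρ[d/b](R)))) ∪ π[x,c](ρ[c/e](R))) ⋈[c=e] ρ[e/c](S)) → 9
E2 stepwise |·|:
  R → 3
  γ[x; MAX(e)→c](R) → 3
  R → 3
  ρ[d/b](R) → 3
  ρ[c/d](ρ[d/b](R)) → 3
  π[x,c](ρ[c/d](ρ[d/b](R))) → 3
  (γ[x; MAX(e)→c](R) ∪ π[x,c](ρ[c/d](ρ[d/b](R)))) → 6
  R → 3
  ρ[c/e](R) → 3
  π[x,c](ρ[c/e](R)) → 3
  ((γ[x; MAX(e)→c](R) ∪ π[x,c](ρ[c/d](ρ[d/b](R)))) − π[x,c](ρ[c/e](R))) → 3
  S → 5
  ρ[e/c](S) → 5
  (((γ[x; MAX(e)→c](R) ∪ π[x,c](ρ[c/d](ρ[d/b](R)))) − π[x,c](ρ[c/e](R))) ⋈[c=e] ρ[e/c](S)) → 1

E1 result:
x | c | f | e | v
r | 3 | 4 | 3 | p
r | 3 | 4 | 3 | p
r | 7 | 8 | 7 | q
s | 9 | 1 | 9 | r
s | 9 | 1 | 9 | r
s | 9 | 1 | 9 | r
s | 9 | 1 | 9 | r
s | 9 | 5 | 9 | t
s | 9 | 5 | 9 | t
E2 result:
x | c | f | e | v
r | 7 | 8 | 7 | q
Witness: ('s', 9, 5, 9, 't') appears 2× in E1 but 0× in E2.

no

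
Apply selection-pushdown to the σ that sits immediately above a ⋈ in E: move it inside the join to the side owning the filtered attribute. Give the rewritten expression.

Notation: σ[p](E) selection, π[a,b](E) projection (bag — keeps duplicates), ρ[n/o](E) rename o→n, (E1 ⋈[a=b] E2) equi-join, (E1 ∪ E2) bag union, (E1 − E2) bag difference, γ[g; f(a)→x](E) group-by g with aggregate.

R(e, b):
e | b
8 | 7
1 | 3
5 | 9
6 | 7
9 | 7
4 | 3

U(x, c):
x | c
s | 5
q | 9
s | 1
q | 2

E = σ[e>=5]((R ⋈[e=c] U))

σ filters on e, owned by the left side.
E' = (σ[e>=5](R) ⋈[e=c] U)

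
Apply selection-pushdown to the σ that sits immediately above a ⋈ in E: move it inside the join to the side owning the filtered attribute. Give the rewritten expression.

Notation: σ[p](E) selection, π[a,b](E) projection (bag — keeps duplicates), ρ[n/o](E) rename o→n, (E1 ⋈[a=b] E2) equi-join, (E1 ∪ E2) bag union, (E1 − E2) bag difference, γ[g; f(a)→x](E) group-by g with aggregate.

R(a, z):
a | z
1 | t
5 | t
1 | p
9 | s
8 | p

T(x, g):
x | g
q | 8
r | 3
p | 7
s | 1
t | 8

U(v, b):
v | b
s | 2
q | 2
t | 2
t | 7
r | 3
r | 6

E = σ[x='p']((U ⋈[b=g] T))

σ filters on x, owned by the right side.
E' = (U ⋈[b=g] σ[x='p'](T))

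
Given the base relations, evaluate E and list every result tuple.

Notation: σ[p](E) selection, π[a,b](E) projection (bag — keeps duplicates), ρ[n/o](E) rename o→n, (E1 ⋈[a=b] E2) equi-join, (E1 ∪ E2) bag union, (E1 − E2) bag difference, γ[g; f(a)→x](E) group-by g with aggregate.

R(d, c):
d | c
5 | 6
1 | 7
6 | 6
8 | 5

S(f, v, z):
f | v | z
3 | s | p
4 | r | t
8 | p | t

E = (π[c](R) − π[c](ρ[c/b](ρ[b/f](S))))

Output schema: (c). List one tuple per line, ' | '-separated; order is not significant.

Stepwise |·|:
  R → 4
  π[c](R) → 4
  S → 3
  ρ[b/f](S) → 3
  ρ[c/b](ρ[b/f](S)) → 3
  π[c](ρ[c/b](ρ[b/f](S))) → 3
  (π[c](R) − π[c](ρ[c/b](ρ[b/f](S)))) → 4

== RESULT ==
c
5
6
6
7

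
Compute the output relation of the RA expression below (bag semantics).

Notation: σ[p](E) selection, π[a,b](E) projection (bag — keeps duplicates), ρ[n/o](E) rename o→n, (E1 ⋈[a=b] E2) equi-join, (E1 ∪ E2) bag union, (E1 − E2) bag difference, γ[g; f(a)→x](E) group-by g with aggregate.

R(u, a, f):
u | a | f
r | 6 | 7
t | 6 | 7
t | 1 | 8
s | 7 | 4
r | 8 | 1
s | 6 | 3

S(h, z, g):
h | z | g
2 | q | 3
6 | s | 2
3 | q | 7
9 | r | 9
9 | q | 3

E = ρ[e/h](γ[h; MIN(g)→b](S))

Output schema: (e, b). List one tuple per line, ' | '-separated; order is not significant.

Stepwise |·|:
  S → 5
  γ[h; MIN(g)→b](S) → 4
  ρ[e/h](γ[h; MIN(g)→b](S)) → 4

== RESULT ==
e | b
2 | 3
3 | 7
6 | 2
9 | 3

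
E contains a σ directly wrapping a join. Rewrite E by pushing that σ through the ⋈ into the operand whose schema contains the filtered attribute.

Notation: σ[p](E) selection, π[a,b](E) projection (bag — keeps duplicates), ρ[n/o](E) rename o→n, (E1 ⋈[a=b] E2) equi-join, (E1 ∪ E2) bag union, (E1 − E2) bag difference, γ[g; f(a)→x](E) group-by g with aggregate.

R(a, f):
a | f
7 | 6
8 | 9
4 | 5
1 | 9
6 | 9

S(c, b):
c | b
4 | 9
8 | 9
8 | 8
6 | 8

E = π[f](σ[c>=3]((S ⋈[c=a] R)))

σ filters on c, owned by the left side.
E' = π[f]((σ[c>=3](S) ⋈[c=a] R))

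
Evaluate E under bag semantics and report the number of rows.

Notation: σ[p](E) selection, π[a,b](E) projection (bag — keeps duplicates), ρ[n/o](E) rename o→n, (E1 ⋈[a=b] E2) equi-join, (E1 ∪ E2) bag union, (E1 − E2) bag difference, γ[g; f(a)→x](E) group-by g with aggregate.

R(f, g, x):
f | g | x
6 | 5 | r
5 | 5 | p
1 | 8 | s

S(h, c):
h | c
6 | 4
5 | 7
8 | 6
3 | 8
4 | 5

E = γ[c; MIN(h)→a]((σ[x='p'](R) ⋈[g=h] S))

Per-node cardinality:
  R → 3
  σ[x='p'](R) → 1
  S → 5
  (σ[x='p'](R) ⋈[g=h] S) → 1
  γ[c; MIN(h)→a]((σ[x='p'](R) ⋈[g=h] S)) → 1

|E| = 1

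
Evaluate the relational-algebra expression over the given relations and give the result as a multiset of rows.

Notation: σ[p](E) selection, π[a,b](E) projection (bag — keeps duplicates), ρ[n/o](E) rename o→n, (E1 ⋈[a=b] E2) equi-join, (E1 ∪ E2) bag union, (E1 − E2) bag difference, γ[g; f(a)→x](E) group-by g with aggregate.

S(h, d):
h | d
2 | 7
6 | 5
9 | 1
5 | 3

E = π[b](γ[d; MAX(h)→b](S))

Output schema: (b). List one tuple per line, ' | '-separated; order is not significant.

Per-node cardinality:
  S → 4
  γ[d; MAX(h)→b](S) → 4
  π[b](γ[d; MAX(h)→b](S)) → 4

== RESULT ==
b
2
5
6
9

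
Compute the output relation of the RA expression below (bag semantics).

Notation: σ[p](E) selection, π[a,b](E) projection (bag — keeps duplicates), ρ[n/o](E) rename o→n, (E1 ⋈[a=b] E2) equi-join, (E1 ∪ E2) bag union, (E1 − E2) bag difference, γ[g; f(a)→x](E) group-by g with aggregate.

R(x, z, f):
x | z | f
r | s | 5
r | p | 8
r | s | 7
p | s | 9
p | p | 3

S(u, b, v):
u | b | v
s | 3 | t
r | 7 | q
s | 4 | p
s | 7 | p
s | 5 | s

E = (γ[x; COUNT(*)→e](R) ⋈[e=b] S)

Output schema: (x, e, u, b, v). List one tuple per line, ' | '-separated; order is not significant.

Row counts bottom-up:
  R → 5
  γ[x; COUNT(*)→e](R) → 2
  S → 5
  (γ[x; COUNT(*)→e](R) ⋈[e=b] S) → 1

== RESULT ==
x | e | u | b | v
r | 3 | s | 3 | t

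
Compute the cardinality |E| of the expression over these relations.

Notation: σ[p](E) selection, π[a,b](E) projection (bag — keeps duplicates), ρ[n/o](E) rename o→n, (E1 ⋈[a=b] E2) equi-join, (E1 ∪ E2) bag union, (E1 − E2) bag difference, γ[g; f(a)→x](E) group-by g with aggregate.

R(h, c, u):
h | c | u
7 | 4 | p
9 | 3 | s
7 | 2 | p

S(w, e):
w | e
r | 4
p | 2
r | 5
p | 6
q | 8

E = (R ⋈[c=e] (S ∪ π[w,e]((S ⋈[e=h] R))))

Per-node cardinality:
  R → 3
  S → 5
  S → 5
  R → 3
  (S ⋈[e=h] R) → 0
  π[w,e]((S ⋈[e=h] R)) → 0
  (S ∪ π[w,e]((S ⋈[e=h] R))) → 5
  (R ⋈[c=e] (S ∪ π[w,e]((S ⋈[e=h] R)))) → 2

|E| = 2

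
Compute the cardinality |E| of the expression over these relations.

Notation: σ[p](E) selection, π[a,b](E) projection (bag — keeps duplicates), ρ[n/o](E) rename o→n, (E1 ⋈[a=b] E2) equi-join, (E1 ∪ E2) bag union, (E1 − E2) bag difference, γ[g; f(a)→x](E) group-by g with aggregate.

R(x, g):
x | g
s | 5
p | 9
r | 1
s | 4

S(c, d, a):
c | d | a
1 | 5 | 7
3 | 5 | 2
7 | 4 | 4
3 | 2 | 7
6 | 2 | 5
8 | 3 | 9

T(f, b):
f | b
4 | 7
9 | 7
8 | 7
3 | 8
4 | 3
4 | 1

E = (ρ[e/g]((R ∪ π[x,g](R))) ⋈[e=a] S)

Row counts bottom-up:
  R → 4
  R → 4
  π[x,g](R) → 4
  (R ∪ π[x,g](R)) → 8
  ρ[e/g]((R ∪ π[x,g](R))) → 8
  S → 6
  (ρ[e/g]((R ∪ π[x,g](R))) ⋈[e=a] S) → 6

|E| = 6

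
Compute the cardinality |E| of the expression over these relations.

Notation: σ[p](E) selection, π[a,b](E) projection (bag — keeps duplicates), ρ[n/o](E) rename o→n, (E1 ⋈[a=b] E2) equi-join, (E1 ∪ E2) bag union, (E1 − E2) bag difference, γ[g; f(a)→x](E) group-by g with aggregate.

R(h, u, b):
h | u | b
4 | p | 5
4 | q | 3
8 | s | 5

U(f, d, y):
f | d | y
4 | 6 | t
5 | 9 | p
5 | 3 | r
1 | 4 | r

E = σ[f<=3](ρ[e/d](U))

Stepwise |·|:
  U → 4
  ρ[e/d](U) → 4
  σ[f<=3](ρ[e/d](U)) → 1

|E| = 1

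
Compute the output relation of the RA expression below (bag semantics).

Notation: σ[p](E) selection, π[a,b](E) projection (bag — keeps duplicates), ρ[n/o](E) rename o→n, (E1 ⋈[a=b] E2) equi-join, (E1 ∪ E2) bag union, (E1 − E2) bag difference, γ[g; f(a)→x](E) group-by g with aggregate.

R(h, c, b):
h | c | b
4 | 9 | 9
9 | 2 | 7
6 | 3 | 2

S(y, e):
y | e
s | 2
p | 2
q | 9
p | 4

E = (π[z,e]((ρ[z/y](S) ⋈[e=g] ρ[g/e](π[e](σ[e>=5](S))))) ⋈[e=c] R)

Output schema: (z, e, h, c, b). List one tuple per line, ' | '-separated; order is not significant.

Row counts bottom-up:
  S → 4
  ρ[z/y](S) → 4
  S → 4
  σ[e>=5](S) → 1
  π[e](σ[e>=5](S)) → 1
  ρ[g/e](π[e](σ[e>=5](S))) → 1
  (ρ[z/y](S) ⋈[e=g] ρ[g/e](π[e](σ[e>=5](S)))) → 1
  π[z,e]((ρ[z/y](S) ⋈[e=g] ρ[g/e](π[e](σ[e>=5](S))))) → 1
  R → 3
  (π[z,e]((ρ[z/y](S) ⋈[e=g] ρ[g/e](π[e](σ[e>=5](S))))) ⋈[e=c] R) → 1

== RESULT ==
z | e | h | c | b
q | 9 | 4 | 9 | 9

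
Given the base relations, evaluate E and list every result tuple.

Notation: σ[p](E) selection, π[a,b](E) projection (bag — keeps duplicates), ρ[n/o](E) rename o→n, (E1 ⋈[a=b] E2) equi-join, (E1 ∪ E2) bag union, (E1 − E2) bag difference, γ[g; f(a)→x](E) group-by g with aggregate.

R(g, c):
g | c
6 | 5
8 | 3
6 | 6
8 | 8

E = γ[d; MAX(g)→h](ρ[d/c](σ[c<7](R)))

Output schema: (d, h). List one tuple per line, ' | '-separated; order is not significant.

Subexpression sizes:
  R → 4
  σ[c<7](R) → 3
  ρ[d/c](σ[c<7](R)) → 3
  γ[d; MAX(g)→h](ρ[d/c](σ[c<7](R))) → 3

== RESULT ==
d | h
3 | 8
5 | 6
6 | 6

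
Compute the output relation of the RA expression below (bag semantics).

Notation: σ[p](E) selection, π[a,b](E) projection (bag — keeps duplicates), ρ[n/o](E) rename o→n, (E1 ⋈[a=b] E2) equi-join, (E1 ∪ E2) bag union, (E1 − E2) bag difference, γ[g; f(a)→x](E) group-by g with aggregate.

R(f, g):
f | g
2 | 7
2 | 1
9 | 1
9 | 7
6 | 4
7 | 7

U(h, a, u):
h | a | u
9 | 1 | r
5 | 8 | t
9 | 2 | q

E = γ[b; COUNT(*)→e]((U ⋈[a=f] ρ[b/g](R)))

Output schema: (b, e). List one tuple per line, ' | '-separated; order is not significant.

Row counts bottom-up:
  U → 3
  R → 6
  ρ[b/g](R) → 6
  (U ⋈[a=f] ρ[b/g](R)) → 2
  γ[b; COUNT(*)→e]((U ⋈[a=f] ρ[b/g](R))) → 2

== RESULT ==
b | e
1 | 1
7 | 1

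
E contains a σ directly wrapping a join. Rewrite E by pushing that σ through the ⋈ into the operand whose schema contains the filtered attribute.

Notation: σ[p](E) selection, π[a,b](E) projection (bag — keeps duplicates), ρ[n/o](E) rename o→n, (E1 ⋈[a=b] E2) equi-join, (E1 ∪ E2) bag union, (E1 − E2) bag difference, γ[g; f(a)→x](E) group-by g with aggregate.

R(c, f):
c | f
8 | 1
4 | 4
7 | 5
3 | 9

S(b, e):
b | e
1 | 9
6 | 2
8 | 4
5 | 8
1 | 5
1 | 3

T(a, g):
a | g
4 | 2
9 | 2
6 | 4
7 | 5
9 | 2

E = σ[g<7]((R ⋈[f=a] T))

σ filters on g, owned by the right side.
E' = (R ⋈[f=a] σ[g<7](T))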